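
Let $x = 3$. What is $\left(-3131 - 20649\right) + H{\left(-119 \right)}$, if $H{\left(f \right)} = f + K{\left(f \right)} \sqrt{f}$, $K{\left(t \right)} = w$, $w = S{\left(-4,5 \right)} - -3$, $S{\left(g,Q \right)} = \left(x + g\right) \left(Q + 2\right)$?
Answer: $-23899 - 4 i \sqrt{119} \approx -23899.0 - 43.635 i$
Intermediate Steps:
$S{\left(g,Q \right)} = \left(2 + Q\right) \left(3 + g\right)$ ($S{\left(g,Q \right)} = \left(3 + g\right) \left(Q + 2\right) = \left(3 + g\right) \left(2 + Q\right) = \left(2 + Q\right) \left(3 + g\right)$)
$w = -4$ ($w = \left(6 + 2 \left(-4\right) + 3 \cdot 5 + 5 \left(-4\right)\right) - -3 = \left(6 - 8 + 15 - 20\right) + 3 = -7 + 3 = -4$)
$K{\left(t \right)} = -4$
$H{\left(f \right)} = f - 4 \sqrt{f}$
$\left(-3131 - 20649\right) + H{\left(-119 \right)} = \left(-3131 - 20649\right) - \left(119 + 4 \sqrt{-119}\right) = -23780 - \left(119 + 4 i \sqrt{119}\right) = -23899 - 4 i \sqrt{119}$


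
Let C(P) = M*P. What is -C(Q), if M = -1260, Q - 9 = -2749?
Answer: -3452400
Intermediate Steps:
Q = -2740 (Q = 9 - 2749 = -2740)
C(P) = -1260*P
-C(Q) = -(-1260)*(-2740) = -1*3452400 = -3452400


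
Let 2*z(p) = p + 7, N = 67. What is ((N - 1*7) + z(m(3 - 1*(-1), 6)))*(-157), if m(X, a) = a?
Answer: -20881/2 ≈ -10441.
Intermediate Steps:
z(p) = 7/2 + p/2 (z(p) = (p + 7)/2 = (7 + p)/2 = 7/2 + p/2)
((N - 1*7) + z(m(3 - 1*(-1), 6)))*(-157) = ((67 - 1*7) + (7/2 + (½)*6))*(-157) = ((67 - 7) + (7/2 + 3))*(-157) = (60 + 13/2)*(-157) = (133/2)*(-157) = -20881/2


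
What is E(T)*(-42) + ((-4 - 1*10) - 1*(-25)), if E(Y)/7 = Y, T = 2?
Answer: -577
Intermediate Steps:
E(Y) = 7*Y
E(T)*(-42) + ((-4 - 1*10) - 1*(-25)) = (7*2)*(-42) + ((-4 - 1*10) - 1*(-25)) = 14*(-42) + ((-4 - 10) + 25) = -588 + (-14 + 25) = -588 + 11 = -577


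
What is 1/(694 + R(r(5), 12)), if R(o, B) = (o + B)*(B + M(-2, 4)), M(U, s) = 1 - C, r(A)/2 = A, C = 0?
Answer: 1/980 ≈ 0.0010204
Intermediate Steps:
r(A) = 2*A
M(U, s) = 1 (M(U, s) = 1 - 1*0 = 1 + 0 = 1)
R(o, B) = (1 + B)*(B + o) (R(o, B) = (o + B)*(B + 1) = (B + o)*(1 + B) = (1 + B)*(B + o))
1/(694 + R(r(5), 12)) = 1/(694 + (12 + 2*5 + 12² + 12*(2*5))) = 1/(694 + (12 + 10 + 144 + 12*10)) = 1/(694 + (12 + 10 + 144 + 120)) = 1/(694 + 286) = 1/980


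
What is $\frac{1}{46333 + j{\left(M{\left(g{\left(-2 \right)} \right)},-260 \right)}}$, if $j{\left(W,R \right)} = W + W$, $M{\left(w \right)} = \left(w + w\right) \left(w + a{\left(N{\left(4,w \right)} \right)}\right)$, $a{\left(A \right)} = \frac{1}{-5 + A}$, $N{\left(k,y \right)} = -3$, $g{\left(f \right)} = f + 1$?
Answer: $\frac{2}{92675} \approx 2.1581 \cdot 10^{-5}$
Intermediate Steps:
$g{\left(f \right)} = 1 + f$
$M{\left(w \right)} = 2 w \left(- \frac{1}{8} + w\right)$ ($M{\left(w \right)} = \left(w + w\right) \left(w + \frac{1}{-5 - 3}\right) = 2 w \left(w + \frac{1}{-8}\right) = 2 w \left(w - \frac{1}{8}\right) = 2 w \left(- \frac{1}{8} + w\right)$)
$j{\left(W,R \right)} = 2 W$
$\frac{1}{46333 + j{\left(M{\left(g{\left(-2 \right)} \right)},-260 \right)}} = \frac{1}{46333 + 2 \frac{\left(1 - 2\right) \left(-1 + 8 \left(1 - 2\right)\right)}{4}} = \frac{1}{46333 + 2 \cdot \frac{1}{4} \left(-1\right) \left(-1 + 8 \left(-1\right)\right)} = \frac{1}{46333 + 2 \cdot \frac{1}{4} \left(-1\right) \left(-1 - 8\right)} = \frac{1}{46333 + 2 \cdot \frac{1}{4} \left(-1\right) \left(-9\right)} = \frac{1}{46333 + 2 \cdot \frac{9}{4}} = \frac{1}{46333 + \frac{9}{2}} = \frac{1}{\frac{92675}{2}} = \frac{2}{92675}$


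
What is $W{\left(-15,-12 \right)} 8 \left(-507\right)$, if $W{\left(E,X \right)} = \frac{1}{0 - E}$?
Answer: $- \frac{1352}{5} \approx -270.4$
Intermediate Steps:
$W{\left(E,X \right)} = - \frac{1}{E}$ ($W{\left(E,X \right)} = \frac{1}{\left(-1\right) E} = - \frac{1}{E}$)
$W{\left(-15,-12 \right)} 8 \left(-507\right) = - \frac{1}{-15} \cdot 8 \left(-507\right) = \left(-1\right) \left(- \frac{1}{15}\right) \left(-4056\right) = \frac{1}{15} \left(-4056\right) = - \frac{1352}{5}$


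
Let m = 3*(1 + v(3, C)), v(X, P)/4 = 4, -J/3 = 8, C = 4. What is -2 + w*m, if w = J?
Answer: -1226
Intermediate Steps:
J = -24 (J = -3*8 = -24)
w = -24
v(X, P) = 16 (v(X, P) = 4*4 = 16)
m = 51 (m = 3*(1 + 16) = 3*17 = 51)
-2 + w*m = -2 - 24*51 = -2 - 1224 = -1226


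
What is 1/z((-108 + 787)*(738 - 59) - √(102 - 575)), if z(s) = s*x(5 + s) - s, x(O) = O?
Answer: I/(18*(51227*√473 + 11808924854*I)) ≈ 4.7045e-12 + 4.4385e-16*I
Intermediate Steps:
z(s) = -s + s*(5 + s) (z(s) = s*(5 + s) - s = -s + s*(5 + s))
1/z((-108 + 787)*(738 - 59) - √(102 - 575)) = 1/(((-108 + 787)*(738 - 59) - √(102 - 575))*(4 + ((-108 + 787)*(738 - 59) - √(102 - 575)))) = 1/((679*679 - √(-473))*(4 + (679*679 - √(-473)))) = 1/((461041 - I*√473)*(4 + (461041 - I*√473))) = 1/((461041 - I*√473)*(461045 - I*√473))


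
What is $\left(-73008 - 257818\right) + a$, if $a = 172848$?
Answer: $-157978$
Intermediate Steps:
$\left(-73008 - 257818\right) + a = \left(-73008 - 257818\right) + 172848 = -330826 + 172848 = -157978$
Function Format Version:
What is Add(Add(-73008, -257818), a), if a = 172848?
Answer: -157978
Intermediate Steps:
Add(Add(-73008, -257818), a) = Add(Add(-73008, -257818), 172848) = Add(-330826, 172848) = -157978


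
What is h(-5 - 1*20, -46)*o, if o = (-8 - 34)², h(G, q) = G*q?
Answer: 2028600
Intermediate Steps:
o = 1764 (o = (-42)² = 1764)
h(-5 - 1*20, -46)*o = ((-5 - 1*20)*(-46))*1764 = ((-5 - 20)*(-46))*1764 = -25*(-46)*1764 = 1150*1764 = 2028600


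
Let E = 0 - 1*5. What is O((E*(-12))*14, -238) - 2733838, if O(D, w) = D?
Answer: -2732998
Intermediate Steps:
E = -5 (E = 0 - 5 = -5)
O((E*(-12))*14, -238) - 2733838 = -5*(-12)*14 - 2733838 = 60*14 - 2733838 = 840 - 2733838 = -2732998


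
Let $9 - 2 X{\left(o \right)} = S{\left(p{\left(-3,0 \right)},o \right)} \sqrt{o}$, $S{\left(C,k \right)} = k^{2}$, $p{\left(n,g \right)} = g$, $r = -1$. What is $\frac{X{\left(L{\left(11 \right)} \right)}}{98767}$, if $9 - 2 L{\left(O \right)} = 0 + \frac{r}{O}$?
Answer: $\frac{9}{197534} - \frac{6250 \sqrt{22}}{131458877} \approx -0.00017744$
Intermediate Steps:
$L{\left(O \right)} = \frac{9}{2} + \frac{1}{2 O}$ ($L{\left(O \right)} = \frac{9}{2} - \frac{0 + \frac{1}{O} \left(-1\right)}{2} = \frac{9}{2} - \frac{0 - \frac{1}{O}}{2} = \frac{9}{2} - \frac{\left(-1\right) \frac{1}{O}}{2} = \frac{9}{2} + \frac{1}{2 O}$)
$X{\left(o \right)} = \frac{9}{2} - \frac{o^{\frac{5}{2}}}{2}$ ($X{\left(o \right)} = \frac{9}{2} - \frac{o^{2} \sqrt{o}}{2} = \frac{9}{2} - \frac{o^{\frac{5}{2}}}{2}$)
$\frac{X{\left(L{\left(11 \right)} \right)}}{98767} = \frac{\frac{9}{2} - \frac{\left(\frac{1 + 9 \cdot 11}{2 \cdot 11}\right)^{\frac{5}{2}}}{2}}{98767} = \left(\frac{9}{2} - \frac{\left(\frac{1}{2} \cdot \frac{1}{11} \left(1 + 99\right)\right)^{\frac{5}{2}}}{2}\right) \frac{1}{98767} = \left(\frac{9}{2} - \frac{\left(\frac{1}{2} \cdot \frac{1}{11} \cdot 100\right)^{\frac{5}{2}}}{2}\right) \frac{1}{98767} = \left(\frac{9}{2} - \frac{\left(\frac{50}{11}\right)^{\frac{5}{2}}}{2}\right) \frac{1}{98767} = \left(\frac{9}{2} - \frac{\frac{12500}{1331} \sqrt{22}}{2}\right) \frac{1}{98767} = \left(\frac{9}{2} - \frac{6250 \sqrt{22}}{1331}\right) \frac{1}{98767} = \frac{9}{197534} - \frac{6250 \sqrt{22}}{131458877}$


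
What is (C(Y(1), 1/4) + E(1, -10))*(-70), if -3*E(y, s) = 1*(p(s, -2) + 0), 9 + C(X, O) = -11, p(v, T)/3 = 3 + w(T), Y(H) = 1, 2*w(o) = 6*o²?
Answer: 2450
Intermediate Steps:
w(o) = 3*o² (w(o) = (6*o²)/2 = 3*o²)
p(v, T) = 9 + 9*T² (p(v, T) = 3*(3 + 3*T²) = 9 + 9*T²)
C(X, O) = -20 (C(X, O) = -9 - 11 = -20)
E(y, s) = -15 (E(y, s) = -((9 + 9*(-2)²) + 0)/3 = -((9 + 9*4) + 0)/3 = -((9 + 36) + 0)/3 = -(45 + 0)/3 = -45/3 = -⅓*45 = -15)
(C(Y(1), 1/4) + E(1, -10))*(-70) = (-20 - 15)*(-70) = -35*(-70) = 2450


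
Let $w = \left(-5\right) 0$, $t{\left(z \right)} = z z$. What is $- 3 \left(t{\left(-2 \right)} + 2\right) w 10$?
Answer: $0$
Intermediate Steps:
$t{\left(z \right)} = z^{2}$
$w = 0$
$- 3 \left(t{\left(-2 \right)} + 2\right) w 10 = - 3 \left(\left(-2\right)^{2} + 2\right) 0 \cdot 10 = - 3 \left(4 + 2\right) 0 \cdot 10 = \left(-3\right) 6 \cdot 0 \cdot 10 = \left(-18\right) 0 \cdot 10 = 0 \cdot 10 = 0$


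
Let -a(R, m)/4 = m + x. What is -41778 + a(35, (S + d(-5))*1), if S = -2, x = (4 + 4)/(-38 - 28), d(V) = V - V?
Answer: -1378394/33 ≈ -41770.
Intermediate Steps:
d(V) = 0
x = -4/33 (x = 8/(-66) = 8*(-1/66) = -4/33 ≈ -0.12121)
a(R, m) = 16/33 - 4*m (a(R, m) = -4*(m - 4/33) = -4*(-4/33 + m) = 16/33 - 4*m)
-41778 + a(35, (S + d(-5))*1) = -41778 + (16/33 - 4*(-2 + 0)) = -41778 + (16/33 - (-8)) = -41778 + (16/33 - 4*(-2)) = -41778 + (16/33 + 8) = -41778 + 280/33 = -1378394/33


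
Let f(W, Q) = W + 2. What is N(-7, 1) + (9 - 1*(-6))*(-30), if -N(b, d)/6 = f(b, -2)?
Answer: -420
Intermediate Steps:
f(W, Q) = 2 + W
N(b, d) = -12 - 6*b (N(b, d) = -6*(2 + b) = -12 - 6*b)
N(-7, 1) + (9 - 1*(-6))*(-30) = (-12 - 6*(-7)) + (9 - 1*(-6))*(-30) = (-12 + 42) + (9 + 6)*(-30) = 30 + 15*(-30) = 30 - 450 = -420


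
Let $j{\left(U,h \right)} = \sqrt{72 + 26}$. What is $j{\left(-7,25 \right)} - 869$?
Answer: $-869 + 7 \sqrt{2} \approx -859.1$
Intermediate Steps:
$j{\left(U,h \right)} = 7 \sqrt{2}$ ($j{\left(U,h \right)} = \sqrt{98} = 7 \sqrt{2}$)
$j{\left(-7,25 \right)} - 869 = 7 \sqrt{2} - 869 = -869 + 7 \sqrt{2}$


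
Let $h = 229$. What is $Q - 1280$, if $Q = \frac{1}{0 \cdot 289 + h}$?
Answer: $- \frac{293119}{229} \approx -1280.0$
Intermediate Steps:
$Q = \frac{1}{229}$ ($Q = \frac{1}{0 \cdot 289 + 229} = \frac{1}{0 + 229} = \frac{1}{229} \approx 0.0043668$)
$Q - 1280 = \frac{1}{229} - 1280 = - \frac{293119}{229}$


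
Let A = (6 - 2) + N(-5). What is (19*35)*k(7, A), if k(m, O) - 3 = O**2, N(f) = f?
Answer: 2660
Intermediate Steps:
A = -1 (A = (6 - 2) - 5 = 4 - 5 = -1)
k(m, O) = 3 + O**2
(19*35)*k(7, A) = (19*35)*(3 + (-1)**2) = 665*(3 + 1) = 665*4 = 2660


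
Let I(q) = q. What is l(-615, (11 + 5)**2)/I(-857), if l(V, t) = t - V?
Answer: -871/857 ≈ -1.0163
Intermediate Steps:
l(-615, (11 + 5)**2)/I(-857) = ((11 + 5)**2 - 1*(-615))/(-857) = (16**2 + 615)*(-1/857) = (256 + 615)*(-1/857) = 871*(-1/857) = -871/857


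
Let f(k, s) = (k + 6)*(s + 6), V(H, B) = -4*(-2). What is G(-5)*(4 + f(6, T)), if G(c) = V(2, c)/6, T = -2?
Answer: 208/3 ≈ 69.333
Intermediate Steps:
V(H, B) = 8
f(k, s) = (6 + k)*(6 + s)
G(c) = 4/3 (G(c) = 8/6 = 8*(1/6) = 4/3)
G(-5)*(4 + f(6, T)) = 4*(4 + (36 + 6*6 + 6*(-2) + 6*(-2)))/3 = 4*(4 + (36 + 36 - 12 - 12))/3 = 4*(4 + 48)/3 = (4/3)*52 = 208/3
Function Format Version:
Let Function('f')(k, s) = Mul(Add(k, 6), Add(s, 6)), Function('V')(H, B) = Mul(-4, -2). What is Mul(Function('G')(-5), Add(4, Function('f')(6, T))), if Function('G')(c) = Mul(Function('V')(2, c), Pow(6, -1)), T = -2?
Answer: Rational(208, 3) ≈ 69.333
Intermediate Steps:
Function('V')(H, B) = 8
Function('f')(k, s) = Mul(Add(6, k), Add(6, s))
Function('G')(c) = Rational(4, 3) (Function('G')(c) = Mul(8, Pow(6, -1)) = Mul(8, Rational(1, 6)) = Rational(4, 3))
Mul(Function('G')(-5), Add(4, Function('f')(6, T))) = Mul(Rational(4, 3), Add(4, Add(36, Mul(6, 6), Mul(6, -2), Mul(6, -2)))) = Mul(Rational(4, 3), Add(4, Add(36, 36, -12, -12))) = Mul(Rational(4, 3), Add(4, 48)) = Mul(Rational(4, 3), 52) = Rational(208, 3)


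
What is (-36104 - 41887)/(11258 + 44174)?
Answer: -77991/55432 ≈ -1.4070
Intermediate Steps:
(-36104 - 41887)/(11258 + 44174) = -77991/55432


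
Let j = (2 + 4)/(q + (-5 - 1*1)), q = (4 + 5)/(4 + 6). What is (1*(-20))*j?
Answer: 400/17 ≈ 23.529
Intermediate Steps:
q = 9/10 ≈ 0.90000
j = -20/17 (j = (2 + 4)/(9/10 + (-5 - 1*1)) = 6/(9/10 + (-5 - 1)) = 6/(9/10 - 6) = 6/(-51/10) = 6*(-10/51) = -20/17 ≈ -1.1765)
(1*(-20))*j = (1*(-20))*(-20/17) = -20*(-20/17) = 400/17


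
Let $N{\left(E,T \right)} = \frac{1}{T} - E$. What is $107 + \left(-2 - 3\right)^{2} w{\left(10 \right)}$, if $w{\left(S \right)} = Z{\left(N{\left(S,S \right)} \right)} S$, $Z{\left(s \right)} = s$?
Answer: $-2368$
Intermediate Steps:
$w{\left(S \right)} = S \left(\frac{1}{S} - S\right)$ ($w{\left(S \right)} = \left(\frac{1}{S} - S\right) S = S \left(\frac{1}{S} - S\right)$)
$107 + \left(-2 - 3\right)^{2} w{\left(10 \right)} = 107 + \left(-2 - 3\right)^{2} \left(1 - 10^{2}\right) = 107 + \left(-5\right)^{2} \left(1 - 100\right) = 107 + 25 \left(1 - 100\right) = 107 + 25 \left(-99\right) = 107 - 2475 = -2368$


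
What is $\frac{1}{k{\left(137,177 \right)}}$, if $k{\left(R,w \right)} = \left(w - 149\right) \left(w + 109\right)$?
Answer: $\frac{1}{8008} \approx 0.00012488$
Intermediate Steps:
$k{\left(R,w \right)} = \left(-149 + w\right) \left(109 + w\right)$
$\frac{1}{k{\left(137,177 \right)}} = \frac{1}{-16241 + 177^{2} - 7080} = \frac{1}{-16241 + 31329 - 7080} = \frac{1}{8008}$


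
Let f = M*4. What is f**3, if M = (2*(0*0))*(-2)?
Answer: 0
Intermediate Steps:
M = 0 (M = (2*0)*(-2) = 0*(-2) = 0)
f = 0 (f = 0*4 = 0)
f**3 = 0**3 = 0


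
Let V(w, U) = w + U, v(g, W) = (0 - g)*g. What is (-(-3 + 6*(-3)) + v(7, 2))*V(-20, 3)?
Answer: 476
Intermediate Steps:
v(g, W) = -g² (v(g, W) = (-g)*g = -g²)
V(w, U) = U + w
(-(-3 + 6*(-3)) + v(7, 2))*V(-20, 3) = (-(-3 + 6*(-3)) - 1*7²)*(3 - 20) = (-(-3 - 18) - 1*49)*(-17) = (-1*(-21) - 49)*(-17) = (21 - 49)*(-17) = -28*(-17) = 476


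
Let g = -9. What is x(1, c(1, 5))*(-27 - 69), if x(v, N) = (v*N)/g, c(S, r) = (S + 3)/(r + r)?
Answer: 64/15 ≈ 4.2667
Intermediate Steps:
c(S, r) = (3 + S)/(2*r) (c(S, r) = (3 + S)/((2*r)) = (3 + S)*(1/(2*r)) = (3 + S)/(2*r))
x(v, N) = -N*v/9 (x(v, N) = (v*N)/(-9) = (N*v)*(-1/9) = -N*v/9)
x(1, c(1, 5))*(-27 - 69) = (-1/9*(1/2)*(3 + 1)/5*1)*(-27 - 69) = -1/9*(1/2)*(1/5)*4*1*(-96) = -1/9*2/5*1*(-96) = -2/45*(-96) = 64/15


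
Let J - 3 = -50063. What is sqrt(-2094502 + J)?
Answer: I*sqrt(2144562) ≈ 1464.4*I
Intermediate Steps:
J = -50060 (J = 3 - 50063 = -50060)
sqrt(-2094502 + J) = sqrt(-2094502 - 50060) = sqrt(-2144562) = I*sqrt(2144562)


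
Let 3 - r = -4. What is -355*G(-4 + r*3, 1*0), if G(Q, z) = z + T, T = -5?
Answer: 1775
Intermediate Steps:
r = 7 (r = 3 - 1*(-4) = 3 + 4 = 7)
G(Q, z) = -5 + z (G(Q, z) = z - 5 = -5 + z)
-355*G(-4 + r*3, 1*0) = -355*(-5 + 1*0) = -355*(-5 + 0) = -355*(-5) = 1775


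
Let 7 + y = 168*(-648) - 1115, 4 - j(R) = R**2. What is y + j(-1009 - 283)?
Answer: -1779246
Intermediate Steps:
j(R) = 4 - R**2
y = -109986 (y = -7 + (168*(-648) - 1115) = -7 + (-108864 - 1115) = -7 - 109979 = -109986)
y + j(-1009 - 283) = -109986 + (4 - (-1009 - 283)**2) = -109986 + (4 - 1*(-1292)**2) = -109986 + (4 - 1*1669264) = -109986 + (4 - 1669264) = -109986 - 1669260 = -1779246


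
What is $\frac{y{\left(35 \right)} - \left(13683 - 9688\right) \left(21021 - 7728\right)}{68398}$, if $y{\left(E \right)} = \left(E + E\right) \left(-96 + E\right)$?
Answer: $- \frac{53109805}{68398} \approx -776.48$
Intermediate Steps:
$y{\left(E \right)} = 2 E \left(-96 + E\right)$
$\frac{y{\left(35 \right)} - \left(13683 - 9688\right) \left(21021 - 7728\right)}{68398} = \frac{2 \cdot 35 \left(-96 + 35\right) - \left(13683 - 9688\right) \left(21021 - 7728\right)}{68398} = \left(2 \cdot 35 \left(-61\right) - 3995 \cdot 13293\right) \frac{1}{68398} = \left(-4270 - 53105535\right) \frac{1}{68398} = \left(-53109805\right) \frac{1}{68398} = - \frac{53109805}{68398}$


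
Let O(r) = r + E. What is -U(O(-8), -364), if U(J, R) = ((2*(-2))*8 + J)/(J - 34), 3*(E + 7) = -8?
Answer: -149/155 ≈ -0.96129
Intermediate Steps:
E = -29/3 (E = -7 + (1/3)*(-8) = -7 - 8/3 = -29/3 ≈ -9.6667)
O(r) = -29/3 + r (O(r) = r - 29/3 = -29/3 + r)
U(J, R) = (-32 + J)/(-34 + J) (U(J, R) = (-4*8 + J)/(-34 + J) = (-32 + J)/(-34 + J))
-U(O(-8), -364) = -(-32 + (-29/3 - 8))/(-34 + (-29/3 - 8)) = -(-32 - 53/3)/(-34 - 53/3) = -(-149)/((-155/3)*3) = -(-3)*(-149)/(155*3) = -1*149/155 = -149/155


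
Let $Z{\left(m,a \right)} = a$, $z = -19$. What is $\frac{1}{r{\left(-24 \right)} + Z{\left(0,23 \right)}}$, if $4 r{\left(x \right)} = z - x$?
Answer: $\frac{4}{97} \approx 0.041237$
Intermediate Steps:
$r{\left(x \right)} = - \frac{19}{4} - \frac{x}{4}$ ($r{\left(x \right)} = \frac{-19 - x}{4} = - \frac{19}{4} - \frac{x}{4}$)
$\frac{1}{r{\left(-24 \right)} + Z{\left(0,23 \right)}} = \frac{1}{\left(- \frac{19}{4} - -6\right) + 23} = \frac{1}{\left(- \frac{19}{4} + 6\right) + 23} = \frac{1}{\frac{5}{4} + 23} = \frac{1}{\frac{97}{4}} = \frac{4}{97}$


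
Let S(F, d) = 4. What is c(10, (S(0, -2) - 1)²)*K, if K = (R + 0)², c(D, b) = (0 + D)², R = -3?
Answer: 900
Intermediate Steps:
c(D, b) = D²
K = 9 (K = (-3 + 0)² = (-3)² = 9)
c(10, (S(0, -2) - 1)²)*K = 10²*9 = 100*9 = 900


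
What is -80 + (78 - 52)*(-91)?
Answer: -2446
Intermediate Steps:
-80 + (78 - 52)*(-91) = -80 + 26*(-91) = -80 - 2366 = -2446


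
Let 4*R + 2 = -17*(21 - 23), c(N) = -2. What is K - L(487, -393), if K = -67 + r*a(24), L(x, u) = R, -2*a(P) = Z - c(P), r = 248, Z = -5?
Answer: 297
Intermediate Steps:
a(P) = 3/2 (a(P) = -(-5 - 1*(-2))/2 = -(-5 + 2)/2 = -½*(-3) = 3/2)
R = 8 (R = -½ + (-17*(21 - 23))/4 = -½ + (-17*(-2))/4 = -½ + (¼)*34 = -½ + 17/2 = 8)
L(x, u) = 8
K = 305 (K = -67 + 248*(3/2) = -67 + 372 = 305)
K - L(487, -393) = 305 - 1*8 = 305 - 8 = 297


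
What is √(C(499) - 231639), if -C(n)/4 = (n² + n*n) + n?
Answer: I*√2225643 ≈ 1491.9*I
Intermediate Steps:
C(n) = -8*n² - 4*n (C(n) = -4*((n² + n*n) + n) = -4*((n² + n²) + n) = -4*(2*n² + n) = -4*(n + 2*n²) = -8*n² - 4*n)
√(C(499) - 231639) = √(-4*499*(1 + 2*499) - 231639) = √(-4*499*(1 + 998) - 231639) = √(-4*499*999 - 231639) = √(-1994004 - 231639) = √(-2225643) = I*√2225643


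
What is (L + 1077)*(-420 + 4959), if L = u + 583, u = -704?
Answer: 4339284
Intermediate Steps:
L = -121 (L = -704 + 583 = -121)
(L + 1077)*(-420 + 4959) = (-121 + 1077)*(-420 + 4959) = 956*4539 = 4339284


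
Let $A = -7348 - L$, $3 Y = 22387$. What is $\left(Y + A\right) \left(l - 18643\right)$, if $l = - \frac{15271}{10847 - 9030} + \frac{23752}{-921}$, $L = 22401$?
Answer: $\frac{2089741448026360}{5020371} \approx 4.1625 \cdot 10^{8}$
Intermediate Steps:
$Y = \frac{22387}{3}$ ($Y = \frac{1}{3} \cdot 22387 = \frac{22387}{3} \approx 7462.3$)
$l = - \frac{57221975}{1673457}$ ($l = - \frac{15271}{10847 - 9030} + 23752 \left(- \frac{1}{921}\right) = - \frac{15271}{1817} - \frac{23752}{921} = - \frac{57221975}{1673457} \approx -34.194$)
$A = -29749$ ($A = -7348 - 22401 = -29749$)
$\left(Y + A\right) \left(l - 18643\right) = \left(\frac{22387}{3} - 29749\right) \left(- \frac{57221975}{1673457} - 18643\right) = \left(- \frac{66860}{3}\right) \left(- \frac{31255480826}{1673457}\right) = \frac{2089741448026360}{5020371}$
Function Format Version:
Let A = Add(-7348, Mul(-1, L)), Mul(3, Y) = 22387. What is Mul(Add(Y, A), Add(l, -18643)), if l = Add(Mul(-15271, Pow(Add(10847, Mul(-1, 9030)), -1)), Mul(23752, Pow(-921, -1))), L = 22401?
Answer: Rational(2089741448026360, 5020371) ≈ 4.1625e+8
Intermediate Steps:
Y = Rational(22387, 3) (Y = Mul(Rational(1, 3), 22387) = Rational(22387, 3) ≈ 7462.3)
l = Rational(-57221975, 1673457) (l = Add(Mul(-15271, Pow(Add(10847, -9030), -1)), Mul(23752, Rational(-1, 921))) = Add(Mul(-15271, Pow(1817, -1)), Rational(-23752, 921)) = Add(Mul(-15271, Rational(1, 1817)), Rational(-23752, 921)) = Add(Rational(-15271, 1817), Rational(-23752, 921)) = Rational(-57221975, 1673457) ≈ -34.194)
A = -29749 (A = Add(-7348, Mul(-1, 22401)) = Add(-7348, -22401) = -29749)
Mul(Add(Y, A), Add(l, -18643)) = Mul(Add(Rational(22387, 3), -29749), Add(Rational(-57221975, 1673457), -18643)) = Mul(Rational(-66860, 3), Rational(-31255480826, 1673457)) = Rational(2089741448026360, 5020371)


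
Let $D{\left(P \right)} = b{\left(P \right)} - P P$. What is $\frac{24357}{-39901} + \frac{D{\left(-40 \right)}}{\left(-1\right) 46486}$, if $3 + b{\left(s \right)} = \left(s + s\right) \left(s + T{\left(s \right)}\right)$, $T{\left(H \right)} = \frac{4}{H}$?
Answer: $- \frac{1196300607}{1854837886} \approx -0.64496$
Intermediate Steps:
$b{\left(s \right)} = -3 + 2 s \left(s + \frac{4}{s}\right)$ ($b{\left(s \right)} = -3 + \left(s + s\right) \left(s + \frac{4}{s}\right) = -3 + 2 s \left(s + \frac{4}{s}\right)$)
$D{\left(P \right)} = 5 + P^{2}$ ($D{\left(P \right)} = \left(5 + 2 P^{2}\right) - P P = \left(5 + 2 P^{2}\right) - P^{2} = 5 + P^{2}$)
$\frac{24357}{-39901} + \frac{D{\left(-40 \right)}}{\left(-1\right) 46486} = \frac{24357}{-39901} + \frac{5 + \left(-40\right)^{2}}{\left(-1\right) 46486} = 24357 \left(- \frac{1}{39901}\right) + \frac{5 + 1600}{-46486} = - \frac{24357}{39901} + 1605 \left(- \frac{1}{46486}\right) = - \frac{24357}{39901} - \frac{1605}{46486} = - \frac{1196300607}{1854837886}$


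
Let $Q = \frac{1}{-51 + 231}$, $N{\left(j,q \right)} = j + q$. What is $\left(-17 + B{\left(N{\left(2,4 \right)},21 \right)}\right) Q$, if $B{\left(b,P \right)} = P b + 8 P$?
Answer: $\frac{277}{180} \approx 1.5389$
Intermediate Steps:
$Q = \frac{1}{180} \approx 0.0055556$
$B{\left(b,P \right)} = 8 P + P b$
$\left(-17 + B{\left(N{\left(2,4 \right)},21 \right)}\right) Q = \left(-17 + 21 \left(8 + \left(2 + 4\right)\right)\right) \frac{1}{180} = \left(-17 + 21 \left(8 + 6\right)\right) \frac{1}{180} = \left(-17 + 21 \cdot 14\right) \frac{1}{180} = \left(-17 + 294\right) \frac{1}{180} = 277 \cdot \frac{1}{180} = \frac{277}{180}$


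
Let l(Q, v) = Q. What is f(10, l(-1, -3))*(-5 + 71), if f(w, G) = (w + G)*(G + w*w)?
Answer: 58806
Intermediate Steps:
f(w, G) = (G + w)*(G + w²)
f(10, l(-1, -3))*(-5 + 71) = ((-1)² + 10³ - 1*10 - 1*10²)*(-5 + 71) = (1 + 1000 - 10 - 1*100)*66 = (1 + 1000 - 10 - 100)*66 = 891*66 = 58806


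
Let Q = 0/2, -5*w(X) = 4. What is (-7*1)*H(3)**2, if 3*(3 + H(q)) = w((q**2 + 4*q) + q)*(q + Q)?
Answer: -2527/25 ≈ -101.08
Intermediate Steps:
w(X) = -4/5 (w(X) = -1/5*4 = -4/5)
Q = 0 (Q = 0*(1/2) = 0)
H(q) = -3 - 4*q/15 (H(q) = -3 + (-4*(q + 0)/5)/3 = -3 + (-4*q/5)/3 = -3 - 4*q/15)
(-7*1)*H(3)**2 = (-7*1)*(-3 - 4/15*3)**2 = -7*(-3 - 4/5)**2 = -7*(-19/5)**2 = -7*361/25 = -2527/25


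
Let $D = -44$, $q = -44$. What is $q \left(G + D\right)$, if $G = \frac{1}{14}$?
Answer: $\frac{13530}{7} \approx 1932.9$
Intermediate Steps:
$G = \frac{1}{14} \approx 0.071429$
$q \left(G + D\right) = - 44 \left(\frac{1}{14} - 44\right) = \left(-44\right) \left(- \frac{615}{14}\right) = \frac{13530}{7}$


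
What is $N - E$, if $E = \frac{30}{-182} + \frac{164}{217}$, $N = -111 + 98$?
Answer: $- \frac{38340}{2821} \approx -13.591$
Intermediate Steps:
$N = -13$
$E = \frac{1667}{2821}$ ($E = 30 \left(- \frac{1}{182}\right) + 164 \cdot \frac{1}{217} = - \frac{15}{91} + \frac{164}{217} = \frac{1667}{2821} \approx 0.59093$)
$N - E = -13 - \frac{1667}{2821} = - \frac{38340}{2821}$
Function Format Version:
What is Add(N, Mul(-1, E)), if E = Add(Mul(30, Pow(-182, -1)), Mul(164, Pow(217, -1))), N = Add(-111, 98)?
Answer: Rational(-38340, 2821) ≈ -13.591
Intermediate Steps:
N = -13
E = Rational(1667, 2821) (E = Add(Mul(30, Rational(-1, 182)), Mul(164, Rational(1, 217))) = Add(Rational(-15, 91), Rational(164, 217)) = Rational(1667, 2821) ≈ 0.59093)
Add(N, Mul(-1, E)) = Add(-13, Mul(-1, Rational(1667, 2821))) = Add(-13, Rational(-1667, 2821)) = Rational(-38340, 2821)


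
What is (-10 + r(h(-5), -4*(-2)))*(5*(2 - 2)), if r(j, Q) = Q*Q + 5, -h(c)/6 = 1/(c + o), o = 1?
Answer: 0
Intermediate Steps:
h(c) = -6/(1 + c) (h(c) = -6/(c + 1) = -6/(1 + c))
r(j, Q) = 5 + Q² (r(j, Q) = Q² + 5 = 5 + Q²)
(-10 + r(h(-5), -4*(-2)))*(5*(2 - 2)) = (-10 + (5 + (-4*(-2))²))*(5*(2 - 2)) = (-10 + (5 + 8²))*(5*0) = (-10 + (5 + 64))*0 = (-10 + 69)*0 = 59*0 = 0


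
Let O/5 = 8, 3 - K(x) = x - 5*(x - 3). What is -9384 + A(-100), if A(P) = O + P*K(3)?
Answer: -9344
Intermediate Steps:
K(x) = -12 + 4*x (K(x) = 3 - (x - 5*(x - 3)) = 3 - (x - 5*(-3 + x)) = 3 - (x + (15 - 5*x)) = 3 - (15 - 4*x) = 3 + (-15 + 4*x) = -12 + 4*x)
O = 40 (O = 5*8 = 40)
A(P) = 40 (A(P) = 40 + P*(-12 + 4*3) = 40 + P*(-12 + 12) = 40 + P*0 = 40 + 0 = 40)
-9384 + A(-100) = -9384 + 40 = -9344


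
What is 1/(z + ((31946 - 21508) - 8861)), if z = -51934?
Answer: -1/50357 ≈ -1.9858e-5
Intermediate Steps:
1/(z + ((31946 - 21508) - 8861)) = 1/(-51934 + ((31946 - 21508) - 8861)) = 1/(-51934 + (10438 - 8861)) = 1/(-51934 + 1577) = 1/(-50357) = -1/50357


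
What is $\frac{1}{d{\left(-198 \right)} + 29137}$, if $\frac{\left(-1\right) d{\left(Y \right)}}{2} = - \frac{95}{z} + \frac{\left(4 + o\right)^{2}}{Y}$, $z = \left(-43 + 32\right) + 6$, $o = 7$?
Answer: $\frac{9}{261902} \approx 3.4364 \cdot 10^{-5}$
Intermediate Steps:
$z = -5$ ($z = -11 + 6 = -5$)
$d{\left(Y \right)} = -38 - \frac{242}{Y}$ ($d{\left(Y \right)} = - 2 \left(- \frac{95}{-5} + \frac{\left(4 + 7\right)^{2}}{Y}\right) = - 2 \left(\left(-95\right) \left(- \frac{1}{5}\right) + \frac{11^{2}}{Y}\right) = - 2 \left(19 + \frac{121}{Y}\right) = -38 - \frac{242}{Y}$)
$\frac{1}{d{\left(-198 \right)} + 29137} = \frac{1}{\left(-38 - \frac{242}{-198}\right) + 29137} = \frac{1}{\left(-38 - - \frac{11}{9}\right) + 29137} = \frac{1}{\left(-38 + \frac{11}{9}\right) + 29137} = \frac{1}{- \frac{331}{9} + 29137} = \frac{1}{\frac{261902}{9}} = \frac{9}{261902}$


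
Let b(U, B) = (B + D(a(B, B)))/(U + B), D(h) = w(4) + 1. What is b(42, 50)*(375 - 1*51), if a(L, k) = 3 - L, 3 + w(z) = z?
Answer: 4212/23 ≈ 183.13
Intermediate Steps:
w(z) = -3 + z
D(h) = 2 (D(h) = (-3 + 4) + 1 = 1 + 1 = 2)
b(U, B) = (2 + B)/(B + U) (b(U, B) = (B + 2)/(U + B) = (2 + B)/(B + U))
b(42, 50)*(375 - 1*51) = ((2 + 50)/(50 + 42))*(375 - 1*51) = (52/92)*(375 - 51) = ((1/92)*52)*324 = (13/23)*324 = 4212/23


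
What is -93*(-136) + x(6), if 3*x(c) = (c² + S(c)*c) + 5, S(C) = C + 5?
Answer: 38051/3 ≈ 12684.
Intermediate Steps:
S(C) = 5 + C
x(c) = 5/3 + c²/3 + c*(5 + c)/3 (x(c) = ((c² + (5 + c)*c) + 5)/3 = ((c² + c*(5 + c)) + 5)/3 = (5 + c² + c*(5 + c))/3 = 5/3 + c²/3 + c*(5 + c)/3)
-93*(-136) + x(6) = -93*(-136) + (5/3 + (⅓)*6² + (⅓)*6*(5 + 6)) = 12648 + (5/3 + (⅓)*36 + (⅓)*6*11) = 12648 + (5/3 + 12 + 22) = 12648 + 107/3 = 38051/3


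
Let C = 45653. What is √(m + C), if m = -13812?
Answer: √31841 ≈ 178.44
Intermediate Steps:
√(m + C) = √(-13812 + 45653) = √31841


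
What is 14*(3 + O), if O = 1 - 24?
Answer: -280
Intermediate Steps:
O = -23
14*(3 + O) = 14*(3 - 23) = 14*(-20) = -280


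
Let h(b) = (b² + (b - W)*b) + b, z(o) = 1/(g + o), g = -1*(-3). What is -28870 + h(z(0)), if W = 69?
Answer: -260032/9 ≈ -28892.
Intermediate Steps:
g = 3
z(o) = 1/(3 + o)
h(b) = b + b² + b*(-69 + b) (h(b) = (b² + (b - 1*69)*b) + b = (b² + (b - 69)*b) + b = (b² + (-69 + b)*b) + b = (b² + b*(-69 + b)) + b = b + b² + b*(-69 + b))
-28870 + h(z(0)) = -28870 + 2*(-34 + 1/(3 + 0))/(3 + 0) = -28870 + 2*(-34 + 1/3)/3 = -28870 + 2*(⅓)*(-34 + ⅓) = -28870 + 2*(⅓)*(-101/3) = -28870 - 202/9 = -260032/9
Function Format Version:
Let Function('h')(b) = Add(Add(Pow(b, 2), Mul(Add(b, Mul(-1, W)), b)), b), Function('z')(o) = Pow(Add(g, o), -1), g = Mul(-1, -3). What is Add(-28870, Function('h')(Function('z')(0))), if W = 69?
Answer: Rational(-260032, 9) ≈ -28892.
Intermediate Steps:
g = 3
Function('z')(o) = Pow(Add(3, o), -1)
Function('h')(b) = Add(b, Pow(b, 2), Mul(b, Add(-69, b))) (Function('h')(b) = Add(Add(Pow(b, 2), Mul(Add(b, Mul(-1, 69)), b)), b) = Add(Add(Pow(b, 2), Mul(Add(b, -69), b)), b) = Add(Add(Pow(b, 2), Mul(Add(-69, b), b)), b) = Add(Add(Pow(b, 2), Mul(b, Add(-69, b))), b) = Add(b, Pow(b, 2), Mul(b, Add(-69, b))))
Add(-28870, Function('h')(Function('z')(0))) = Add(-28870, Mul(2, Pow(Add(3, 0), -1), Add(-34, Pow(Add(3, 0), -1)))) = Add(-28870, Mul(2, Pow(3, -1), Add(-34, Pow(3, -1)))) = Add(-28870, Mul(2, Rational(1, 3), Add(-34, Rational(1, 3)))) = Add(-28870, Mul(2, Rational(1, 3), Rational(-101, 3))) = Add(-28870, Rational(-202, 9)) = Rational(-260032, 9)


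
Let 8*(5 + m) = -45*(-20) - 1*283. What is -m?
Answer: -577/8 ≈ -72.125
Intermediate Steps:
m = 577/8 (m = -5 + (-45*(-20) - 1*283)/8 = -5 + (900 - 283)/8 = -5 + (⅛)*617 = -5 + 617/8 = 577/8 ≈ 72.125)
-m = -1*577/8 = -577/8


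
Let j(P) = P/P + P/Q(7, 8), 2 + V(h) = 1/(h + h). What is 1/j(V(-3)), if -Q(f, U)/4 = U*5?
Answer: 960/973 ≈ 0.98664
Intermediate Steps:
Q(f, U) = -20*U (Q(f, U) = -4*U*5 = -20*U)
V(h) = -2 + 1/(2*h) (V(h) = -2 + 1/(h + h) = -2 + 1/(2*h))
j(P) = 1 - P/160 (j(P) = P/P + P/((-20*8)) = 1 + P/(-160) = 1 + P*(-1/160) = 1 - P/160)
1/j(V(-3)) = 1/(1 - (-2 + (½)/(-3))/160) = 1/(1 - (-2 + (½)*(-⅓))/160) = 1/(1 - (-2 - ⅙)/160) = 1/(1 - 1/160*(-13/6)) = 1/(1 + 13/960) = 1/(973/960) = 960/973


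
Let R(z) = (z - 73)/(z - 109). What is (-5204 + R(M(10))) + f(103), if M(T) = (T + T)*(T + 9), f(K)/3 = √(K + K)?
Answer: -1409977/271 + 3*√206 ≈ -5159.8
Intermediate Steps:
f(K) = 3*√2*√K (f(K) = 3*√(K + K) = 3*√(2*K) = 3*(√2*√K) = 3*√2*√K)
M(T) = 2*T*(9 + T) (M(T) = (2*T)*(9 + T) = 2*T*(9 + T))
R(z) = (-73 + z)/(-109 + z)
(-5204 + R(M(10))) + f(103) = (-5204 + (-73 + 2*10*(9 + 10))/(-109 + 2*10*(9 + 10))) + 3*√2*√103 = (-5204 + (-73 + 2*10*19)/(-109 + 2*10*19)) + 3*√206 = (-5204 + (-73 + 380)/(-109 + 380)) + 3*√206 = (-5204 + 307/271) + 3*√206 = -1409977/271 + 3*√206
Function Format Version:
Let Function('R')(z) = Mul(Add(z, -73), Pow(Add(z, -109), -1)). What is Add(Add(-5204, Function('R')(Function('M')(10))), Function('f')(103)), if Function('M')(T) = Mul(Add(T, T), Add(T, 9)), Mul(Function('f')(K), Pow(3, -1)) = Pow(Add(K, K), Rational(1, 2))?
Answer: Add(Rational(-1409977, 271), Mul(3, Pow(206, Rational(1, 2)))) ≈ -5159.8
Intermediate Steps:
Function('f')(K) = Mul(3, Pow(2, Rational(1, 2)), Pow(K, Rational(1, 2))) (Function('f')(K) = Mul(3, Pow(Add(K, K), Rational(1, 2))) = Mul(3, Pow(Mul(2, K), Rational(1, 2))) = Mul(3, Mul(Pow(2, Rational(1, 2)), Pow(K, Rational(1, 2)))) = Mul(3, Pow(2, Rational(1, 2)), Pow(K, Rational(1, 2))))
Function('M')(T) = Mul(2, T, Add(9, T)) (Function('M')(T) = Mul(Mul(2, T), Add(9, T)) = Mul(2, T, Add(9, T)))
Function('R')(z) = Mul(Pow(Add(-109, z), -1), Add(-73, z)) (Function('R')(z) = Mul(Add(-73, z), Pow(Add(-109, z), -1)) = Mul(Pow(Add(-109, z), -1), Add(-73, z)))
Add(Add(-5204, Function('R')(Function('M')(10))), Function('f')(103)) = Add(Add(-5204, Mul(Pow(Add(-109, Mul(2, 10, Add(9, 10))), -1), Add(-73, Mul(2, 10, Add(9, 10))))), Mul(3, Pow(2, Rational(1, 2)), Pow(103, Rational(1, 2)))) = Add(Add(-5204, Mul(Pow(Add(-109, Mul(2, 10, 19)), -1), Add(-73, Mul(2, 10, 19)))), Mul(3, Pow(206, Rational(1, 2)))) = Add(Add(-5204, Mul(Pow(Add(-109, 380), -1), Add(-73, 380))), Mul(3, Pow(206, Rational(1, 2)))) = Add(Add(-5204, Mul(Pow(271, -1), 307)), Mul(3, Pow(206, Rational(1, 2)))) = Add(Add(-5204, Mul(Rational(1, 271), 307)), Mul(3, Pow(206, Rational(1, 2)))) = Add(Add(-5204, Rational(307, 271)), Mul(3, Pow(206, Rational(1, 2)))) = Add(Rational(-1409977, 271), Mul(3, Pow(206, Rational(1, 2))))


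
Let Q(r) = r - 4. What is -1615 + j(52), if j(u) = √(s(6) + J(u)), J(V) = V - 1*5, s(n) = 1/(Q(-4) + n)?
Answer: -1615 + √186/2 ≈ -1608.2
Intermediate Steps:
Q(r) = -4 + r
s(n) = 1/(-8 + n) (s(n) = 1/((-4 - 4) + n) = 1/(-8 + n))
J(V) = -5 + V (J(V) = V - 5 = -5 + V)
j(u) = √(-11/2 + u) (j(u) = √(1/(-8 + 6) + (-5 + u)) = √(1/(-2) + (-5 + u)) = √(-½ + (-5 + u)) = √(-11/2 + u))
-1615 + j(52) = -1615 + √(-22 + 4*52)/2 = -1615 + √(-22 + 208)/2 = -1615 + √186/2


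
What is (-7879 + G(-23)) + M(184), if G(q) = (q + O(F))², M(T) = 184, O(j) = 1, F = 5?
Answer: -7211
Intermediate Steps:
G(q) = (1 + q)² (G(q) = (q + 1)² = (1 + q)²)
(-7879 + G(-23)) + M(184) = (-7879 + (1 - 23)²) + 184 = (-7879 + (-22)²) + 184 = (-7879 + 484) + 184 = -7395 + 184 = -7211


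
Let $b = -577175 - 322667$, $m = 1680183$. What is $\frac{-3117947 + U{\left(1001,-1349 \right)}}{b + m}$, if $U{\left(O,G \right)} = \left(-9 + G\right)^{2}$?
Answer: $- \frac{1273783}{780341} \approx -1.6323$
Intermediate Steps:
$b = -899842$
$\frac{-3117947 + U{\left(1001,-1349 \right)}}{b + m} = \frac{-3117947 + \left(-9 - 1349\right)^{2}}{-899842 + 1680183} = \frac{-3117947 + \left(-1358\right)^{2}}{780341} = \left(-3117947 + 1844164\right) \frac{1}{780341} = \left(-1273783\right) \frac{1}{780341} = - \frac{1273783}{780341}$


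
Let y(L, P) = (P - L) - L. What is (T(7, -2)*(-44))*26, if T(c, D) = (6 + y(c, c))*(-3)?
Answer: -3432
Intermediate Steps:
y(L, P) = P - 2*L
T(c, D) = -18 + 3*c (T(c, D) = (6 + (c - 2*c))*(-3) = (6 - c)*(-3) = -18 + 3*c)
(T(7, -2)*(-44))*26 = ((-18 + 3*7)*(-44))*26 = ((-18 + 21)*(-44))*26 = (3*(-44))*26 = -132*26 = -3432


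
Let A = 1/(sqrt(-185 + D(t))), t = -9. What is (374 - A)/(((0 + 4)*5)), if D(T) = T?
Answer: 187/10 + I*sqrt(194)/3880 ≈ 18.7 + 0.0035898*I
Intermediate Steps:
A = -I*sqrt(194)/194 (A = 1/(sqrt(-185 - 9)) = 1/(sqrt(-194)) = 1/(I*sqrt(194)) = -I*sqrt(194)/194 ≈ -0.071796*I)
(374 - A)/(((0 + 4)*5)) = (374 - (-1)*I*sqrt(194)/194)/(((0 + 4)*5)) = (374 + I*sqrt(194)/194)/((4*5)) = (374 + I*sqrt(194)/194)/20 = (374 + I*sqrt(194)/194)*(1/20) = 187/10 + I*sqrt(194)/3880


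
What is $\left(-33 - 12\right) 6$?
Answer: $-270$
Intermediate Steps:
$\left(-33 - 12\right) 6 = \left(-45\right) 6 = -270$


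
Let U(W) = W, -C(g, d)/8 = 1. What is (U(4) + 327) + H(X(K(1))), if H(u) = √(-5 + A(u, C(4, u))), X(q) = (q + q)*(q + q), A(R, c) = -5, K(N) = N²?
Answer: 331 + I*√10 ≈ 331.0 + 3.1623*I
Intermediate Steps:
C(g, d) = -8 (C(g, d) = -8*1 = -8)
X(q) = 4*q² (X(q) = (2*q)*(2*q) = 4*q²)
H(u) = I*√10 (H(u) = √(-5 - 5) = √(-10) = I*√10)
(U(4) + 327) + H(X(K(1))) = (4 + 327) + I*√10 = 331 + I*√10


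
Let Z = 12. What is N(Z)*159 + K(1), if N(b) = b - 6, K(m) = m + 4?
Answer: 959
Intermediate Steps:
K(m) = 4 + m
N(b) = -6 + b
N(Z)*159 + K(1) = (-6 + 12)*159 + (4 + 1) = 6*159 + 5 = 954 + 5 = 959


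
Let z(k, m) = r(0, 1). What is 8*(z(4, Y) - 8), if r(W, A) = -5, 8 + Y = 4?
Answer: -104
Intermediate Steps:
Y = -4 (Y = -8 + 4 = -4)
z(k, m) = -5
8*(z(4, Y) - 8) = 8*(-5 - 8) = 8*(-13) = -104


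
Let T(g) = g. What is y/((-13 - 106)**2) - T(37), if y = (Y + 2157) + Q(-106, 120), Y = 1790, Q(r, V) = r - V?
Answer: -520236/14161 ≈ -36.737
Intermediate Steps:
y = 3721 (y = (1790 + 2157) + (-106 - 1*120) = 3947 + (-106 - 120) = 3947 - 226 = 3721)
y/((-13 - 106)**2) - T(37) = 3721/((-13 - 106)**2) - 1*37 = 3721/((-119)**2) - 37 = 3721/14161 - 37 = -520236/14161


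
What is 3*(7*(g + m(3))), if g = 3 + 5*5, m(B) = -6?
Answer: 462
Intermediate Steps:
g = 28 (g = 3 + 25 = 28)
3*(7*(g + m(3))) = 3*(7*(28 - 6)) = 3*(7*22) = 3*154 = 462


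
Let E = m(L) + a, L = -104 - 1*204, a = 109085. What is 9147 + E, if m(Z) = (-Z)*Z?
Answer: 23368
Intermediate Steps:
L = -308 (L = -104 - 204 = -308)
m(Z) = -Z**2
E = 14221 (E = -1*(-308)**2 + 109085 = -1*94864 + 109085 = -94864 + 109085 = 14221)
9147 + E = 9147 + 14221 = 23368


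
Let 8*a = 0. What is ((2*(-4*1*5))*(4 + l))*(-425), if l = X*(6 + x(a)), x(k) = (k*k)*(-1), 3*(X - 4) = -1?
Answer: 442000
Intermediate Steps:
X = 11/3 (X = 4 + (1/3)*(-1) = 4 - 1/3 = 11/3 ≈ 3.6667)
a = 0 (a = (1/8)*0 = 0)
x(k) = -k**2 (x(k) = k**2*(-1) = -k**2)
l = 22 (l = 11*(6 - 1*0**2)/3 = 11*(6 - 1*0)/3 = 11*(6 + 0)/3 = (11/3)*6 = 22)
((2*(-4*1*5))*(4 + l))*(-425) = ((2*(-4*1*5))*(4 + 22))*(-425) = ((2*(-4*5))*26)*(-425) = ((2*(-20))*26)*(-425) = -40*26*(-425) = -1040*(-425) = 442000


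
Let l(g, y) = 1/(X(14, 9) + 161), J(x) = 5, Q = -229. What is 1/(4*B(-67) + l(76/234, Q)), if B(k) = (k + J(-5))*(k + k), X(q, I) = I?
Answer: 170/5649441 ≈ 3.0091e-5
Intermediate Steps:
B(k) = 2*k*(5 + k) (B(k) = (k + 5)*(k + k) = (5 + k)*(2*k) = 2*k*(5 + k))
l(g, y) = 1/170 (l(g, y) = 1/(9 + 161) = 1/170)
1/(4*B(-67) + l(76/234, Q)) = 1/(4*(2*(-67)*(5 - 67)) + 1/170) = 1/(4*(2*(-67)*(-62)) + 1/170) = 1/(4*8308 + 1/170) = 1/(33232 + 1/170) = 1/(5649441/170) = 170/5649441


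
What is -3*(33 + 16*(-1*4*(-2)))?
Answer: -483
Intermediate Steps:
-3*(33 + 16*(-1*4*(-2))) = -3*(33 + 16*(-4*(-2))) = -3*(33 + 16*8) = -3*(33 + 128) = -3*161 = -483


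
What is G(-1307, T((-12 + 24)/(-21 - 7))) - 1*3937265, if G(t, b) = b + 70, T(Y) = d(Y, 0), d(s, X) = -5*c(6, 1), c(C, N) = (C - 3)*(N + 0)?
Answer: -3937210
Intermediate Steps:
c(C, N) = N*(-3 + C) (c(C, N) = (-3 + C)*N = N*(-3 + C))
d(s, X) = -15 (d(s, X) = -5*(-3 + 6) = -5*3 = -15)
T(Y) = -15
G(t, b) = 70 + b
G(-1307, T((-12 + 24)/(-21 - 7))) - 1*3937265 = (70 - 15) - 1*3937265 = 55 - 3937265 = -3937210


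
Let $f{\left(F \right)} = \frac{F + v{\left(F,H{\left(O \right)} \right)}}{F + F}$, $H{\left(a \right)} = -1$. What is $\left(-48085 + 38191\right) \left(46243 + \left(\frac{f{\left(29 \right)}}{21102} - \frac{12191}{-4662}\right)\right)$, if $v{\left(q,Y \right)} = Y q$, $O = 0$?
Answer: $- \frac{355519546993}{777} \approx -4.5755 \cdot 10^{8}$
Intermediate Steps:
$f{\left(F \right)} = 0$ ($f{\left(F \right)} = \frac{F - F}{F + F} = \frac{0}{2 F} = 0 \frac{1}{2 F} = 0$)
$\left(-48085 + 38191\right) \left(46243 + \left(\frac{f{\left(29 \right)}}{21102} - \frac{12191}{-4662}\right)\right) = \left(-48085 + 38191\right) \left(46243 + \left(\frac{0}{21102} - \frac{12191}{-4662}\right)\right) = - 9894 \left(46243 + \left(0 \cdot \frac{1}{21102} - - \frac{12191}{4662}\right)\right) = - 9894 \left(46243 + \left(0 + \frac{12191}{4662}\right)\right) = - 9894 \left(46243 + \frac{12191}{4662}\right) = \left(-9894\right) \frac{215597057}{4662} = - \frac{355519546993}{777}$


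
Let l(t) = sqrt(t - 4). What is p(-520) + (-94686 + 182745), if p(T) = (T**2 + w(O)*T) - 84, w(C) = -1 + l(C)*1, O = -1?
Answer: 358895 - 520*I*sqrt(5) ≈ 3.589e+5 - 1162.8*I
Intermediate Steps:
l(t) = sqrt(-4 + t)
w(C) = -1 + sqrt(-4 + C) (w(C) = -1 + sqrt(-4 + C)*1 = -1 + sqrt(-4 + C))
p(T) = -84 + T**2 + T*(-1 + I*sqrt(5)) (p(T) = (T**2 + (-1 + sqrt(-4 - 1))*T) - 84 = (T**2 + (-1 + sqrt(-5))*T) - 84 = (T**2 + (-1 + I*sqrt(5))*T) - 84 = (T**2 + T*(-1 + I*sqrt(5))) - 84 = -84 + T**2 + T*(-1 + I*sqrt(5)))
p(-520) + (-94686 + 182745) = (-84 + (-520)**2 - 1*(-520)*(1 - I*sqrt(5))) + (-94686 + 182745) = (-84 + 270400 + (520 - 520*I*sqrt(5))) + 88059 = (270836 - 520*I*sqrt(5)) + 88059 = 358895 - 520*I*sqrt(5)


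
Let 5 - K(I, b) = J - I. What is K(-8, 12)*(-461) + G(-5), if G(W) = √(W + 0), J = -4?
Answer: -461 + I*√5 ≈ -461.0 + 2.2361*I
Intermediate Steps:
G(W) = √W
K(I, b) = 9 + I (K(I, b) = 5 - (-4 - I) = 5 + (4 + I) = 9 + I)
K(-8, 12)*(-461) + G(-5) = (9 - 8)*(-461) + √(-5) = 1*(-461) + I*√5 = -461 + I*√5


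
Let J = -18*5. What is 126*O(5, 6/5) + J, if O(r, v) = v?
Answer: 306/5 ≈ 61.200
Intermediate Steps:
J = -90
126*O(5, 6/5) + J = 126*(6/5) - 90 = 756/5 - 90 = 306/5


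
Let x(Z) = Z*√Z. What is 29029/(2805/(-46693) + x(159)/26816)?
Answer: 911346349210787409920/1035323318896557 + 89950896879987951808*√159/1035323318896557 ≈ 1.9758e+6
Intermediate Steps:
x(Z) = Z^(3/2)
29029/(2805/(-46693) + x(159)/26816) = 29029/(2805/(-46693) + 159^(3/2)/26816) = 29029/(2805*(-1/46693) + (159*√159)*(1/26816)) = 29029/(-2805/46693 + 159*√159/26816)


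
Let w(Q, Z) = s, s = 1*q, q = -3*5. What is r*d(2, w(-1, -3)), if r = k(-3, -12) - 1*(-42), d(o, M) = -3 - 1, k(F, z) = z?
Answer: -120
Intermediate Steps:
q = -15
s = -15 (s = 1*(-15) = -15)
w(Q, Z) = -15
d(o, M) = -4
r = 30 (r = -12 - 1*(-42) = -12 + 42 = 30)
r*d(2, w(-1, -3)) = 30*(-4) = -120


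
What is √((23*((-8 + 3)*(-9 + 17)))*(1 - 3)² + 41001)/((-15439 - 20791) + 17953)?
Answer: -√37321/18277 ≈ -0.010570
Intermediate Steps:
√((23*((-8 + 3)*(-9 + 17)))*(1 - 3)² + 41001)/((-15439 - 20791) + 17953) = √((23*(-5*8))*(-2)² + 41001)/(-36230 + 17953) = √((23*(-40))*4 + 41001)/(-18277) = √(-920*4 + 41001)*(-1/18277) = √(-3680 + 41001)*(-1/18277) = √37321*(-1/18277) = -√37321/18277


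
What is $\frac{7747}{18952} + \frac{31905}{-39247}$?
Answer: $- \frac{300617051}{743809144} \approx -0.40416$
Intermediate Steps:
$\frac{7747}{18952} + \frac{31905}{-39247} = 7747 \cdot \frac{1}{18952} + 31905 \left(- \frac{1}{39247}\right) = \frac{7747}{18952} - \frac{31905}{39247} = - \frac{300617051}{743809144}$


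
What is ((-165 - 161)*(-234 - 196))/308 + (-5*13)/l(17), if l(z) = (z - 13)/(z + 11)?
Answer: 10/77 ≈ 0.12987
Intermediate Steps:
l(z) = (-13 + z)/(11 + z)
((-165 - 161)*(-234 - 196))/308 + (-5*13)/l(17) = ((-165 - 161)*(-234 - 196))/308 + (-5*13)/(((-13 + 17)/(11 + 17))) = -326*(-430)*(1/308) - 65/(4/28) = 140180*(1/308) - 65/((1/28)*4) = 35045/77 - 65/1/7 = 35045/77 - 65*7 = 35045/77 - 455 = 10/77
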